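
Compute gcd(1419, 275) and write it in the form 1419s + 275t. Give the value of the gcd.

11

Repeated division:
1419 = 5×275 + 44
275 = 6×44 + 11
44 = 4×11 + 0
gcd(1419, 275) = 11.
Express as a combination:
11 = 275 − 6·44
11 = −6·1419 + 31·275
So 11 = (-6)·1419 + (31)·275.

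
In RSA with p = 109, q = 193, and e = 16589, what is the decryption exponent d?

φ(n) = (p−1)(q−1) = 108·192 = 20736.
Need d with 16589·d ≡ 1 (mod 20736). Apply the extended Euclidean algorithm:
20736 = 1×16589 + 4147
16589 = 4×4147 + 1
4147 = 4147×1 + 0
Back-substitute:
1 = 16589 − 4·4147
1 = −4·20736 + 5·16589
So 16589·5 ≡ 1 (mod 20736), hence d = 5.

5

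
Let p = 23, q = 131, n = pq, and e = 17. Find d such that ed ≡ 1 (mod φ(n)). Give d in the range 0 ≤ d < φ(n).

673

φ(n) = (p−1)(q−1) = 22·130 = 2860.
Need d with 17·d ≡ 1 (mod 2860). Apply the extended Euclidean algorithm:
2860 = 168×17 + 4
17 = 4×4 + 1
4 = 4×1 + 0
Back-substitute:
1 = 17 − 4·4
1 = −4·2860 + 673·17
So 17·673 ≡ 1 (mod 2860), hence d = 673.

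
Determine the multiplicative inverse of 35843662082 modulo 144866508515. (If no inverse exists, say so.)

138004903888

Extended Euclidean algorithm:
144866508515 = 4×35843662082 + 1491860187
35843662082 = 24×1491860187 + 39017594
1491860187 = 38×39017594 + 9191615
39017594 = 4×9191615 + 2251134
9191615 = 4×2251134 + 187079
2251134 = 12×187079 + 6186
187079 = 30×6186 + 1499
6186 = 4×1499 + 190
1499 = 7×190 + 169
190 = 1×169 + 21
169 = 8×21 + 1
21 = 21×1 + 0
gcd = 1, so the inverse exists. Back-substitute:
1 = 169 − 8·21
1 = −8·190 + 9·169
1 = 9·1499 − 71·190
1 = −71·6186 + 293·1499
1 = 293·187079 − 8861·6186
1 = −8861·2251134 + 106625·187079
1 = 106625·9191615 − 435361·2251134
1 = −435361·39017594 + 1848069·9191615
1 = 1848069·1491860187 − 70661983·39017594
1 = −70661983·35843662082 + 1697735661·1491860187
1 = 1697735661·144866508515 − 6861604627·35843662082
Hence 35843662082⁻¹ ≡ -6861604627 ≡ 138004903888 (mod 144866508515).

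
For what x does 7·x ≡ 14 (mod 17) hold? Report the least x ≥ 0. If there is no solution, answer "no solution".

2

First find gcd(7, 17):
17 = 2×7 + 3
7 = 2×3 + 1
3 = 3×1 + 0
gcd = 1, so a unique solution mod 17 exists.
Back-substitute for the Bézout coefficients:
1 = 7 − 2·3
1 = −2·17 + 5·7
So 7·(5) ≡ 1 (mod 17), giving 7⁻¹ ≡ 5.
x ≡ 7⁻¹·14 ≡ 5·14 ≡ 2 (mod 17).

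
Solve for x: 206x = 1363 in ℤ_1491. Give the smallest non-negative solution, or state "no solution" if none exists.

First find gcd(206, 1491):
1491 = 7×206 + 49
206 = 4×49 + 10
49 = 4×10 + 9
10 = 1×9 + 1
9 = 9×1 + 0
gcd = 1, so a unique solution mod 1491 exists.
Back-substitute for the Bézout coefficients:
1 = 10 − 9
1 = −49 + 5·10
1 = 5·206 − 21·49
1 = −21·1491 + 152·206
So 206·(152) ≡ 1 (mod 1491), giving 206⁻¹ ≡ 152.
x ≡ 206⁻¹·1363 ≡ 152·1363 ≡ 1418 (mod 1491).

1418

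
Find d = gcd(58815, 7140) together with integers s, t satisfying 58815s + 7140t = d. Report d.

Apply Euclid's algorithm to 58815 and 7140:
58815 = 8*7140 + 1695
7140 = 4*1695 + 360
1695 = 4*360 + 255
360 = 1*255 + 105
255 = 2*105 + 45
105 = 2*45 + 15
45 = 3*15 + 0
gcd(58815, 7140) = 15.
Express as a combination:
15 = 105 − 2·45
15 = −2·255 + 5·105
15 = 5·360 − 7·255
15 = −7·1695 + 33·360
15 = 33·7140 − 139·1695
15 = −139·58815 + 1145·7140
So 15 = (-139)·58815 + (1145)·7140.

15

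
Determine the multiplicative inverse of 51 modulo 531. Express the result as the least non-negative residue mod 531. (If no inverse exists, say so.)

Compute gcd(51, 531):
531 = 10*51 + 21
51 = 2*21 + 9
21 = 2*9 + 3
9 = 3*3 + 0
gcd(51, 531) = 3 ≠ 1, so 51 has no multiplicative inverse modulo 531.

no inverse exists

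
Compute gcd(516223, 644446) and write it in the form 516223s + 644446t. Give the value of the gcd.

1

Apply Euclid's algorithm to 644446 and 516223:
644446 = 1·516223 + 128223
516223 = 4·128223 + 3331
128223 = 38·3331 + 1645
3331 = 2·1645 + 41
1645 = 40·41 + 5
41 = 8·5 + 1
5 = 5·1 + 0
gcd(516223, 644446) = 1.
Working backward:
1 = 41 − 8·5
1 = −8·1645 + 321·41
1 = 321·3331 − 650·1645
1 = −650·128223 + 25021·3331
1 = 25021·516223 − 100734·128223
1 = −100734·644446 + 125755·516223
So 1 = (-100734)·644446 + (125755)·516223.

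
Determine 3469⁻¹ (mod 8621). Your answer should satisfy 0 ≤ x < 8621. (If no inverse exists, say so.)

4185

Extended Euclidean algorithm:
8621 = 2·3469 + 1683
3469 = 2·1683 + 103
1683 = 16·103 + 35
103 = 2·35 + 33
35 = 1·33 + 2
33 = 16·2 + 1
2 = 2·1 + 0
The gcd is 1. Working backward:
1 = 33 − 16·2
1 = −16·35 + 17·33
1 = 17·103 − 50·35
1 = −50·1683 + 817·103
1 = 817·3469 − 1684·1683
1 = −1684·8621 + 4185·3469
So 3469·4185 ≡ 1 (mod 8621).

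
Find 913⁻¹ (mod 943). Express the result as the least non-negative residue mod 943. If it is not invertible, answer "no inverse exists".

220

gcd(943, 913) by repeated division:
943 = 1*913 + 30
913 = 30*30 + 13
30 = 2*13 + 4
13 = 3*4 + 1
4 = 4*1 + 0
Since gcd(913, 943) = 1, back-substitute to write 1 as a combination:
1 = 13 − 3·4
1 = −3·30 + 7·13
1 = 7·913 − 213·30
1 = −213·943 + 220·913
So 913·220 ≡ 1 (mod 943).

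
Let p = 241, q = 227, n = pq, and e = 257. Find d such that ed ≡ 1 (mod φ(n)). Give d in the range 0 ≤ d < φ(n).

16673

φ(n) = (p−1)(q−1) = 240·226 = 54240.
Need d with 257·d ≡ 1 (mod 54240). Apply the extended Euclidean algorithm:
54240 = 211·257 + 13
257 = 19·13 + 10
13 = 1·10 + 3
10 = 3·3 + 1
3 = 3·1 + 0
Back-substitute:
1 = 10 − 3·3
1 = −3·13 + 4·10
1 = 4·257 − 79·13
1 = −79·54240 + 16673·257
So 257·16673 ≡ 1 (mod 54240), hence d = 16673.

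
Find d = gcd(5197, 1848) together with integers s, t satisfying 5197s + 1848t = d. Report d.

1

Repeated division:
5197 = 2*1848 + 1501
1848 = 1*1501 + 347
1501 = 4*347 + 113
347 = 3*113 + 8
113 = 14*8 + 1
8 = 8*1 + 0
gcd(5197, 1848) = 1.
Express as a combination:
1 = 113 − 14·8
1 = −14·347 + 43·113
1 = 43·1501 − 186·347
1 = −186·1848 + 229·1501
1 = 229·5197 − 644·1848
So 1 = (229)·5197 + (-644)·1848.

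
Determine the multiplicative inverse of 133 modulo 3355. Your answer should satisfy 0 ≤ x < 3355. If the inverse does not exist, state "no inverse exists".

782

gcd(3355, 133) by repeated division:
3355 = 25·133 + 30
133 = 4·30 + 13
30 = 2·13 + 4
13 = 3·4 + 1
4 = 4·1 + 0
Since gcd(133, 3355) = 1, back-substitute to write 1 as a combination:
1 = 13 − 3·4
1 = −3·30 + 7·13
1 = 7·133 − 31·30
1 = −31·3355 + 782·133
So 133·782 ≡ 1 (mod 3355).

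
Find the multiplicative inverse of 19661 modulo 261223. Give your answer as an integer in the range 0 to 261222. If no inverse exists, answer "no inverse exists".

Extended Euclidean algorithm:
261223 = 13*19661 + 5630
19661 = 3*5630 + 2771
5630 = 2*2771 + 88
2771 = 31*88 + 43
88 = 2*43 + 2
43 = 21*2 + 1
2 = 2*1 + 0
gcd = 1, so the inverse exists. Back-substitute:
1 = 43 − 21·2
1 = −21·88 + 43·43
1 = 43·2771 − 1354·88
1 = −1354·5630 + 2751·2771
1 = 2751·19661 − 9607·5630
1 = −9607·261223 + 127642·19661
So 19661·127642 ≡ 1 (mod 261223).

127642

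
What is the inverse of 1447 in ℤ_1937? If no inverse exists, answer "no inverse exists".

Extended Euclidean algorithm:
1937 = 1×1447 + 490
1447 = 2×490 + 467
490 = 1×467 + 23
467 = 20×23 + 7
23 = 3×7 + 2
7 = 3×2 + 1
2 = 2×1 + 0
gcd = 1, so the inverse exists. Back-substitute:
1 = 7 − 3·2
1 = −3·23 + 10·7
1 = 10·467 − 203·23
1 = −203·490 + 213·467
1 = 213·1447 − 629·490
1 = −629·1937 + 842·1447
So 1447·842 ≡ 1 (mod 1937).

842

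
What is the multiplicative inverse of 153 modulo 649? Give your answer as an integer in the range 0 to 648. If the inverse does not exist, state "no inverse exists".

263

gcd(649, 153) by repeated division:
649 = 4*153 + 37
153 = 4*37 + 5
37 = 7*5 + 2
5 = 2*2 + 1
2 = 2*1 + 0
Since gcd(153, 649) = 1, back-substitute to write 1 as a combination:
1 = 5 − 2·2
1 = −2·37 + 15·5
1 = 15·153 − 62·37
1 = −62·649 + 263·153
So 153·263 ≡ 1 (mod 649).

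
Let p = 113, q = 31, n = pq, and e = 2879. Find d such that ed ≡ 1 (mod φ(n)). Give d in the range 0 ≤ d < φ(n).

1439

φ(n) = (p−1)(q−1) = 112·30 = 3360.
Need d with 2879·d ≡ 1 (mod 3360). Apply the extended Euclidean algorithm:
3360 = 1*2879 + 481
2879 = 5*481 + 474
481 = 1*474 + 7
474 = 67*7 + 5
7 = 1*5 + 2
5 = 2*2 + 1
2 = 2*1 + 0
Back-substitute:
1 = 5 − 2·2
1 = −2·7 + 3·5
1 = 3·474 − 203·7
1 = −203·481 + 206·474
1 = 206·2879 − 1233·481
1 = −1233·3360 + 1439·2879
So 2879·1439 ≡ 1 (mod 3360), hence d = 1439.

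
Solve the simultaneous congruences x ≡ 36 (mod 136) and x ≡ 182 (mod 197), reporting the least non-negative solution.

Write x = 36 + 136·k. Then 136·k ≡ 182 − 36 ≡ 146 (mod 197).
Need 136⁻¹ mod 197. Extended Euclid on (197, 136):
197 = 1*136 + 61
136 = 2*61 + 14
61 = 4*14 + 5
14 = 2*5 + 4
5 = 1*4 + 1
4 = 4*1 + 0
Back-substitute:
1 = 5 − 4
1 = −14 + 3·5
1 = 3·61 − 13·14
1 = −13·136 + 29·61
1 = 29·197 − 42·136
136⁻¹ ≡ 155 (mod 197), so k ≡ 155·146 ≡ 172 (mod 197).
x = 36 + 136·172 = 23428.

23428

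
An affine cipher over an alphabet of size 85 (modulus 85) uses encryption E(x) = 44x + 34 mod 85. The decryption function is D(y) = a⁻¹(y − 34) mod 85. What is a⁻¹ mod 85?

gcd(85, 44) by repeated division:
85 = 1*44 + 41
44 = 1*41 + 3
41 = 13*3 + 2
3 = 1*2 + 1
2 = 2*1 + 0
gcd = 1, so the inverse exists. Back-substitute:
1 = 3 − 2
1 = −41 + 14·3
1 = 14·44 − 15·41
1 = −15·85 + 29·44
So 44·29 ≡ 1 (mod 85).

29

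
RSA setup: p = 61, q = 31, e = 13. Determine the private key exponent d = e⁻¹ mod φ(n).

φ(n) = (p−1)(q−1) = 60·30 = 1800.
Need d with 13·d ≡ 1 (mod 1800). Apply the extended Euclidean algorithm:
1800 = 138×13 + 6
13 = 2×6 + 1
6 = 6×1 + 0
Back-substitute:
1 = 13 − 2·6
1 = −2·1800 + 277·13
So 13·277 ≡ 1 (mod 1800), hence d = 277.

277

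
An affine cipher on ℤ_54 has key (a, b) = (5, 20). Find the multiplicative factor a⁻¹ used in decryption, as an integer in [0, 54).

Run Euclid on (54, 5):
54 = 10×5 + 4
5 = 1×4 + 1
4 = 4×1 + 0
The gcd is 1. Working backward:
1 = 5 − 4
1 = −54 + 11·5
So 5·11 ≡ 1 (mod 54).

11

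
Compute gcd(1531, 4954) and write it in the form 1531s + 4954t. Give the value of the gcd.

Euclidean algorithm:
4954 = 3*1531 + 361
1531 = 4*361 + 87
361 = 4*87 + 13
87 = 6*13 + 9
13 = 1*9 + 4
9 = 2*4 + 1
4 = 4*1 + 0
gcd(1531, 4954) = 1.
Back-substituting:
1 = 9 − 2·4
1 = −2·13 + 3·9
1 = 3·87 − 20·13
1 = −20·361 + 83·87
1 = 83·1531 − 352·361
1 = −352·4954 + 1139·1531
So 1 = (-352)·4954 + (1139)·1531.

1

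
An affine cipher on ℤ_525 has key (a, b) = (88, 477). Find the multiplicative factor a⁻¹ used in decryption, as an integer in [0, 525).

Extended Euclidean algorithm:
525 = 5*88 + 85
88 = 1*85 + 3
85 = 28*3 + 1
3 = 3*1 + 0
gcd = 1, so the inverse exists. Back-substitute:
1 = 85 − 28·3
1 = −28·88 + 29·85
1 = 29·525 − 173·88
Thus 88·(-173) ≡ 1 (mod 525); reducing, -173 mod 525 = 352.

352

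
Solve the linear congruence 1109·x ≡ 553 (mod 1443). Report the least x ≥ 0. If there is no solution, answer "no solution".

First find gcd(1109, 1443):
1443 = 1×1109 + 334
1109 = 3×334 + 107
334 = 3×107 + 13
107 = 8×13 + 3
13 = 4×3 + 1
3 = 3×1 + 0
gcd = 1, so a unique solution mod 1443 exists.
Back-substitute for the Bézout coefficients:
1 = 13 − 4·3
1 = −4·107 + 33·13
1 = 33·334 − 103·107
1 = −103·1109 + 342·334
1 = 342·1443 − 445·1109
So 1109·(-445) ≡ 1 (mod 1443), giving 1109⁻¹ ≡ 998.
x ≡ 1109⁻¹·553 ≡ 998·553 ≡ 668 (mod 1443).

668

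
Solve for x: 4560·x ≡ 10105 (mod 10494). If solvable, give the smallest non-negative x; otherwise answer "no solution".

no solution

gcd(4560, 10494):
10494 = 2*4560 + 1374
4560 = 3*1374 + 438
1374 = 3*438 + 60
438 = 7*60 + 18
60 = 3*18 + 6
18 = 3*6 + 0
gcd = 6, but 6 ∤ 10105, so the congruence has no solution.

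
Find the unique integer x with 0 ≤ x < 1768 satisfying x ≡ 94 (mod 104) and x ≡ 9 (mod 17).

Write x = 94 + 104·k. Then 104·k ≡ 9 − 94 ≡ 0 (mod 17).
Need 104⁻¹ mod 17. Extended Euclid on (17, 2):
17 = 8×2 + 1
2 = 2×1 + 0
Back-substitute:
1 = 17 − 8·2
104⁻¹ ≡ 9 (mod 17), so k ≡ 9·0 ≡ 0 (mod 17).
x = 94 + 104·0 = 94.

94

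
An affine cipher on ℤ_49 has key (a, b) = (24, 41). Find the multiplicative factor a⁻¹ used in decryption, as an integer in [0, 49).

Apply the Euclidean algorithm to 49 and 24:
49 = 2*24 + 1
24 = 24*1 + 0
gcd = 1, so the inverse exists. Back-substitute:
1 = 49 − 2·24
Hence 24⁻¹ ≡ -2 ≡ 47 (mod 49).

47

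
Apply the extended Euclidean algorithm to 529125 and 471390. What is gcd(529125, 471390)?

15

Repeated division:
529125 = 1×471390 + 57735
471390 = 8×57735 + 9510
57735 = 6×9510 + 675
9510 = 14×675 + 60
675 = 11×60 + 15
60 = 4×15 + 0
gcd(529125, 471390) = 15.
Express as a combination:
15 = 675 − 11·60
15 = −11·9510 + 155·675
15 = 155·57735 − 941·9510
15 = −941·471390 + 7683·57735
15 = 7683·529125 − 8624·471390
So 15 = (7683)·529125 + (-8624)·471390.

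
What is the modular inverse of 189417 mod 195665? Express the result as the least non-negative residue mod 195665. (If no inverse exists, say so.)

57403

Extended Euclidean algorithm:
195665 = 1·189417 + 6248
189417 = 30·6248 + 1977
6248 = 3·1977 + 317
1977 = 6·317 + 75
317 = 4·75 + 17
75 = 4·17 + 7
17 = 2·7 + 3
7 = 2·3 + 1
3 = 3·1 + 0
Since gcd(189417, 195665) = 1, back-substitute to write 1 as a combination:
1 = 7 − 2·3
1 = −2·17 + 5·7
1 = 5·75 − 22·17
1 = −22·317 + 93·75
1 = 93·1977 − 580·317
1 = −580·6248 + 1833·1977
1 = 1833·189417 − 55570·6248
1 = −55570·195665 + 57403·189417
So 189417·57403 ≡ 1 (mod 195665).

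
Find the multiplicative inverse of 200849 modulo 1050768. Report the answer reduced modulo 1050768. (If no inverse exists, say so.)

Extended Euclidean algorithm:
1050768 = 5*200849 + 46523
200849 = 4*46523 + 14757
46523 = 3*14757 + 2252
14757 = 6*2252 + 1245
2252 = 1*1245 + 1007
1245 = 1*1007 + 238
1007 = 4*238 + 55
238 = 4*55 + 18
55 = 3*18 + 1
18 = 18*1 + 0
gcd = 1, so the inverse exists. Back-substitute:
1 = 55 − 3·18
1 = −3·238 + 13·55
1 = 13·1007 − 55·238
1 = −55·1245 + 68·1007
1 = 68·2252 − 123·1245
1 = −123·14757 + 806·2252
1 = 806·46523 − 2541·14757
1 = −2541·200849 + 10970·46523
1 = 10970·1050768 − 57391·200849
Thus 200849·(-57391) ≡ 1 (mod 1050768); reducing, -57391 mod 1050768 = 993377.

993377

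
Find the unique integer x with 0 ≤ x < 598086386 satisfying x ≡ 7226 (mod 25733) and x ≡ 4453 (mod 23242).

Write x = 7226 + 25733·k. Then 25733·k ≡ 4453 − 7226 ≡ 20469 (mod 23242).
Need 25733⁻¹ mod 23242. Extended Euclid on (23242, 2491):
23242 = 9*2491 + 823
2491 = 3*823 + 22
823 = 37*22 + 9
22 = 2*9 + 4
9 = 2*4 + 1
4 = 4*1 + 0
Back-substitute:
1 = 9 − 2·4
1 = −2·22 + 5·9
1 = 5·823 − 187·22
1 = −187·2491 + 566·823
1 = 566·23242 − 5281·2491
25733⁻¹ ≡ 17961 (mod 23242), so k ≡ 17961·20469 ≡ 1753 (mod 23242).
x = 7226 + 25733·1753 = 45117175.

45117175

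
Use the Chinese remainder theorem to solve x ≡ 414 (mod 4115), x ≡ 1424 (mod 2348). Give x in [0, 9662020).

Write x = 414 + 4115·k. Then 4115·k ≡ 1424 − 414 ≡ 1010 (mod 2348).
Need 4115⁻¹ mod 2348. Extended Euclid on (2348, 1767):
2348 = 1*1767 + 581
1767 = 3*581 + 24
581 = 24*24 + 5
24 = 4*5 + 4
5 = 1*4 + 1
4 = 4*1 + 0
Back-substitute:
1 = 5 − 4
1 = −24 + 5·5
1 = 5·581 − 121·24
1 = −121·1767 + 368·581
1 = 368·2348 − 489·1767
4115⁻¹ ≡ 1859 (mod 2348), so k ≡ 1859·1010 ≡ 1538 (mod 2348).
x = 414 + 4115·1538 = 6329284.

6329284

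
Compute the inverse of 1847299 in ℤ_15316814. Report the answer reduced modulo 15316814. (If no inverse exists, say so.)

Extended Euclidean algorithm:
15316814 = 8·1847299 + 538422
1847299 = 3·538422 + 232033
538422 = 2·232033 + 74356
232033 = 3·74356 + 8965
74356 = 8·8965 + 2636
8965 = 3·2636 + 1057
2636 = 2·1057 + 522
1057 = 2·522 + 13
522 = 40·13 + 2
13 = 6·2 + 1
2 = 2·1 + 0
Since gcd(1847299, 15316814) = 1, back-substitute to write 1 as a combination:
1 = 13 − 6·2
1 = −6·522 + 241·13
1 = 241·1057 − 488·522
1 = −488·2636 + 1217·1057
1 = 1217·8965 − 4139·2636
1 = −4139·74356 + 34329·8965
1 = 34329·232033 − 107126·74356
1 = −107126·538422 + 248581·232033
1 = 248581·1847299 − 852869·538422
1 = −852869·15316814 + 7071533·1847299
So 1847299·7071533 ≡ 1 (mod 15316814).

7071533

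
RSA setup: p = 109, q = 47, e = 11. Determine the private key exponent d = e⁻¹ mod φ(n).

φ(n) = (p−1)(q−1) = 108·46 = 4968.
Need d with 11·d ≡ 1 (mod 4968). Apply the extended Euclidean algorithm:
4968 = 451*11 + 7
11 = 1*7 + 4
7 = 1*4 + 3
4 = 1*3 + 1
3 = 3*1 + 0
Back-substitute:
1 = 4 − 3
1 = −7 + 2·4
1 = 2·11 − 3·7
1 = −3·4968 + 1355·11
So 11·1355 ≡ 1 (mod 4968), hence d = 1355.

1355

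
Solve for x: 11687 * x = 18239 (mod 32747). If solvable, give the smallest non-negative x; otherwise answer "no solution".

First find gcd(11687, 32747):
32747 = 2*11687 + 9373
11687 = 1*9373 + 2314
9373 = 4*2314 + 117
2314 = 19*117 + 91
117 = 1*91 + 26
91 = 3*26 + 13
26 = 2*13 + 0
gcd = 13 and 13 | 18239, so solutions exist. Divide through by 13: 899x ≡ 1403 (mod 2519).
Now find 899⁻¹ mod 2519:
2519 = 2×899 + 721
899 = 1×721 + 178
721 = 4×178 + 9
178 = 19×9 + 7
9 = 1×7 + 2
7 = 3×2 + 1
2 = 2×1 + 0
Back-substitute:
1 = 7 − 3·2
1 = −3·9 + 4·7
1 = 4·178 − 79·9
1 = −79·721 + 320·178
1 = 320·899 − 399·721
1 = −399·2519 + 1118·899
So 899⁻¹ ≡ 1118 (mod 2519).
Then x ≡ 1118·1403 ≡ 1736 (mod 2519); the smallest non-negative solution is x = 1736.

1736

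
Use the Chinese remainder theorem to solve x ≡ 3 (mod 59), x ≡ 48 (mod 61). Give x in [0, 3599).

475

Write x = 3 + 59·k. Then 59·k ≡ 48 − 3 ≡ 45 (mod 61).
Need 59⁻¹ mod 61. Extended Euclid on (61, 59):
61 = 1×59 + 2
59 = 29×2 + 1
2 = 2×1 + 0
Back-substitute:
1 = 59 − 29·2
1 = −29·61 + 30·59
59⁻¹ ≡ 30 (mod 61), so k ≡ 30·45 ≡ 8 (mod 61).
x = 3 + 59·8 = 475.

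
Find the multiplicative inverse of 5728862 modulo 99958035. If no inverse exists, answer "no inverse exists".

24813518

gcd(99958035, 5728862) by repeated division:
99958035 = 17*5728862 + 2567381
5728862 = 2*2567381 + 594100
2567381 = 4*594100 + 190981
594100 = 3*190981 + 21157
190981 = 9*21157 + 568
21157 = 37*568 + 141
568 = 4*141 + 4
141 = 35*4 + 1
4 = 4*1 + 0
The gcd is 1. Working backward:
1 = 141 − 35·4
1 = −35·568 + 141·141
1 = 141·21157 − 5252·568
1 = −5252·190981 + 47409·21157
1 = 47409·594100 − 147479·190981
1 = −147479·2567381 + 637325·594100
1 = 637325·5728862 − 1422129·2567381
1 = −1422129·99958035 + 24813518·5728862
So 5728862·24813518 ≡ 1 (mod 99958035).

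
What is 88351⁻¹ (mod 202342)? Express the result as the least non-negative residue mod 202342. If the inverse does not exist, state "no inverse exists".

Apply the Euclidean algorithm to 202342 and 88351:
202342 = 2·88351 + 25640
88351 = 3·25640 + 11431
25640 = 2·11431 + 2778
11431 = 4·2778 + 319
2778 = 8·319 + 226
319 = 1·226 + 93
226 = 2·93 + 40
93 = 2·40 + 13
40 = 3·13 + 1
13 = 13·1 + 0
gcd = 1, so the inverse exists. Back-substitute:
1 = 40 − 3·13
1 = −3·93 + 7·40
1 = 7·226 − 17·93
1 = −17·319 + 24·226
1 = 24·2778 − 209·319
1 = −209·11431 + 860·2778
1 = 860·25640 − 1929·11431
1 = −1929·88351 + 6647·25640
1 = 6647·202342 − 15223·88351
So 88351·(-15223) ≡ 1 (mod 202342), and -15223 ≡ 187119 (mod 202342).

187119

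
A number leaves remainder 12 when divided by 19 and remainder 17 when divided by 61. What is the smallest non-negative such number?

Write x = 12 + 19·k. Then 19·k ≡ 17 − 12 ≡ 5 (mod 61).
Need 19⁻¹ mod 61. Extended Euclid on (61, 19):
61 = 3·19 + 4
19 = 4·4 + 3
4 = 1·3 + 1
3 = 3·1 + 0
Back-substitute:
1 = 4 − 3
1 = −19 + 5·4
1 = 5·61 − 16·19
19⁻¹ ≡ 45 (mod 61), so k ≡ 45·5 ≡ 42 (mod 61).
x = 12 + 19·42 = 810.

810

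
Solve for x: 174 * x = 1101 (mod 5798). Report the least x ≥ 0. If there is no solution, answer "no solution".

gcd(174, 5798):
5798 = 33×174 + 56
174 = 3×56 + 6
56 = 9×6 + 2
6 = 3×2 + 0
gcd = 2, but 2 ∤ 1101, so the congruence has no solution.

no solution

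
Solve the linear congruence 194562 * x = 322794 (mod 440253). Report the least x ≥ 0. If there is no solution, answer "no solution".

41637

First find gcd(194562, 440253):
440253 = 2×194562 + 51129
194562 = 3×51129 + 41175
51129 = 1×41175 + 9954
41175 = 4×9954 + 1359
9954 = 7×1359 + 441
1359 = 3×441 + 36
441 = 12×36 + 9
36 = 4×9 + 0
gcd = 9 and 9 | 322794, so solutions exist. Divide through by 9: 21618x ≡ 35866 (mod 48917).
Now find 21618⁻¹ mod 48917:
48917 = 2×21618 + 5681
21618 = 3×5681 + 4575
5681 = 1×4575 + 1106
4575 = 4×1106 + 151
1106 = 7×151 + 49
151 = 3×49 + 4
49 = 12×4 + 1
4 = 4×1 + 0
Back-substitute:
1 = 49 − 12·4
1 = −12·151 + 37·49
1 = 37·1106 − 271·151
1 = −271·4575 + 1121·1106
1 = 1121·5681 − 1392·4575
1 = −1392·21618 + 5297·5681
1 = 5297·48917 − 11986·21618
So 21618·(-11986) ≡ 1 (mod 48917), i.e. 21618⁻¹ ≡ 36931.
Then x ≡ 36931·35866 ≡ 41637 (mod 48917); the smallest non-negative solution is x = 41637.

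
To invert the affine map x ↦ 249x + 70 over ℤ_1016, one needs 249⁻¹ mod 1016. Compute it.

457

Extended Euclidean algorithm:
1016 = 4×249 + 20
249 = 12×20 + 9
20 = 2×9 + 2
9 = 4×2 + 1
2 = 2×1 + 0
The gcd is 1. Working backward:
1 = 9 − 4·2
1 = −4·20 + 9·9
1 = 9·249 − 112·20
1 = −112·1016 + 457·249
So 249·457 ≡ 1 (mod 1016).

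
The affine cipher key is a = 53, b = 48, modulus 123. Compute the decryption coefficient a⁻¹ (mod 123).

Run Euclid on (123, 53):
123 = 2*53 + 17
53 = 3*17 + 2
17 = 8*2 + 1
2 = 2*1 + 0
The gcd is 1. Working backward:
1 = 17 − 8·2
1 = −8·53 + 25·17
1 = 25·123 − 58·53
So 53·(-58) ≡ 1 (mod 123), and -58 ≡ 65 (mod 123).

65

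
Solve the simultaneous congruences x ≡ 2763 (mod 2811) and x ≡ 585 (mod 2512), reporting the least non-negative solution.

1470105

Write x = 2763 + 2811·k. Then 2811·k ≡ 585 − 2763 ≡ 334 (mod 2512).
Need 2811⁻¹ mod 2512. Extended Euclid on (2512, 299):
2512 = 8×299 + 120
299 = 2×120 + 59
120 = 2×59 + 2
59 = 29×2 + 1
2 = 2×1 + 0
Back-substitute:
1 = 59 − 29·2
1 = −29·120 + 59·59
1 = 59·299 − 147·120
1 = −147·2512 + 1235·299
2811⁻¹ ≡ 1235 (mod 2512), so k ≡ 1235·334 ≡ 522 (mod 2512).
x = 2763 + 2811·522 = 1470105.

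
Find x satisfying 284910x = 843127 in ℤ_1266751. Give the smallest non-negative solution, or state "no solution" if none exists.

827755

First find gcd(284910, 1266751):
1266751 = 4×284910 + 127111
284910 = 2×127111 + 30688
127111 = 4×30688 + 4359
30688 = 7×4359 + 175
4359 = 24×175 + 159
175 = 1×159 + 16
159 = 9×16 + 15
16 = 1×15 + 1
15 = 15×1 + 0
gcd = 1, so a unique solution mod 1266751 exists.
Back-substitute for the Bézout coefficients:
1 = 16 − 15
1 = −159 + 10·16
1 = 10·175 − 11·159
1 = −11·4359 + 274·175
1 = 274·30688 − 1929·4359
1 = −1929·127111 + 7990·30688
1 = 7990·284910 − 17909·127111
1 = −17909·1266751 + 79626·284910
So 284910·(79626) ≡ 1 (mod 1266751), giving 284910⁻¹ ≡ 79626.
x ≡ 284910⁻¹·843127 ≡ 79626·843127 ≡ 827755 (mod 1266751).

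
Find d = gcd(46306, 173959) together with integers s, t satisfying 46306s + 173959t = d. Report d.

Apply Euclid's algorithm to 173959 and 46306:
173959 = 3·46306 + 35041
46306 = 1·35041 + 11265
35041 = 3·11265 + 1246
11265 = 9·1246 + 51
1246 = 24·51 + 22
51 = 2·22 + 7
22 = 3·7 + 1
7 = 7·1 + 0
gcd(46306, 173959) = 1.
Working backward:
1 = 22 − 3·7
1 = −3·51 + 7·22
1 = 7·1246 − 171·51
1 = −171·11265 + 1546·1246
1 = 1546·35041 − 4809·11265
1 = −4809·46306 + 6355·35041
1 = 6355·173959 − 23874·46306
So 1 = (6355)·173959 + (-23874)·46306.

1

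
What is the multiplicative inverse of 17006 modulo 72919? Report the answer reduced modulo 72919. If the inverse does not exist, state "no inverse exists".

no inverse exists

Euclidean algorithm on 72919, 17006:
72919 = 4×17006 + 4895
17006 = 3×4895 + 2321
4895 = 2×2321 + 253
2321 = 9×253 + 44
253 = 5×44 + 33
44 = 1×33 + 11
33 = 3×11 + 0
The gcd is 11, not 1, hence no inverse exists.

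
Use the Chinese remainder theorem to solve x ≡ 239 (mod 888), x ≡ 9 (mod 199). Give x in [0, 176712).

86375

Write x = 239 + 888·k. Then 888·k ≡ 9 − 239 ≡ 168 (mod 199).
Need 888⁻¹ mod 199. Extended Euclid on (199, 92):
199 = 2·92 + 15
92 = 6·15 + 2
15 = 7·2 + 1
2 = 2·1 + 0
Back-substitute:
1 = 15 − 7·2
1 = −7·92 + 43·15
1 = 43·199 − 93·92
888⁻¹ ≡ 106 (mod 199), so k ≡ 106·168 ≡ 97 (mod 199).
x = 239 + 888·97 = 86375.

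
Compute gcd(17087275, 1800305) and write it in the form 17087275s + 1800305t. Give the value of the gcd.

5

Apply Euclid's algorithm to 17087275 and 1800305:
17087275 = 9·1800305 + 884530
1800305 = 2·884530 + 31245
884530 = 28·31245 + 9670
31245 = 3·9670 + 2235
9670 = 4·2235 + 730
2235 = 3·730 + 45
730 = 16·45 + 10
45 = 4·10 + 5
10 = 2·5 + 0
gcd(17087275, 1800305) = 5.
Express as a combination:
5 = 45 − 4·10
5 = −4·730 + 65·45
5 = 65·2235 − 199·730
5 = −199·9670 + 861·2235
5 = 861·31245 − 2782·9670
5 = −2782·884530 + 78757·31245
5 = 78757·1800305 − 160296·884530
5 = −160296·17087275 + 1521421·1800305
So 5 = (-160296)·17087275 + (1521421)·1800305.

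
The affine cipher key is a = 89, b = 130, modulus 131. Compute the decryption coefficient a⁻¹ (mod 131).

53

gcd(131, 89) by repeated division:
131 = 1*89 + 42
89 = 2*42 + 5
42 = 8*5 + 2
5 = 2*2 + 1
2 = 2*1 + 0
gcd = 1, so the inverse exists. Back-substitute:
1 = 5 − 2·2
1 = −2·42 + 17·5
1 = 17·89 − 36·42
1 = −36·131 + 53·89
So 89·53 ≡ 1 (mod 131).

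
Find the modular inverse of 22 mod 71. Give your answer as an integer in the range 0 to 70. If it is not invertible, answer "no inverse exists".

Apply the Euclidean algorithm to 71 and 22:
71 = 3·22 + 5
22 = 4·5 + 2
5 = 2·2 + 1
2 = 2·1 + 0
The gcd is 1. Working backward:
1 = 5 − 2·2
1 = −2·22 + 9·5
1 = 9·71 − 29·22
Thus 22·(-29) ≡ 1 (mod 71); reducing, -29 mod 71 = 42.

42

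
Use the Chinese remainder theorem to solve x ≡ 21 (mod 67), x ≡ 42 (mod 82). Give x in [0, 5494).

1026

Write x = 21 + 67·k. Then 67·k ≡ 42 − 21 ≡ 21 (mod 82).
Need 67⁻¹ mod 82. Extended Euclid on (82, 67):
82 = 1×67 + 15
67 = 4×15 + 7
15 = 2×7 + 1
7 = 7×1 + 0
Back-substitute:
1 = 15 − 2·7
1 = −2·67 + 9·15
1 = 9·82 − 11·67
67⁻¹ ≡ 71 (mod 82), so k ≡ 71·21 ≡ 15 (mod 82).
x = 21 + 67·15 = 1026.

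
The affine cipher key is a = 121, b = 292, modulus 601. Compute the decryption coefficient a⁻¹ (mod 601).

452

Apply the Euclidean algorithm to 601 and 121:
601 = 4*121 + 117
121 = 1*117 + 4
117 = 29*4 + 1
4 = 4*1 + 0
Since gcd(121, 601) = 1, back-substitute to write 1 as a combination:
1 = 117 − 29·4
1 = −29·121 + 30·117
1 = 30·601 − 149·121
Thus 121·(-149) ≡ 1 (mod 601); reducing, -149 mod 601 = 452.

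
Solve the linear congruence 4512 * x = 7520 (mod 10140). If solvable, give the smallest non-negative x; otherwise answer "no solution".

no solution

gcd(4512, 10140):
10140 = 2*4512 + 1116
4512 = 4*1116 + 48
1116 = 23*48 + 12
48 = 4*12 + 0
gcd = 12, but 12 ∤ 7520, so the congruence has no solution.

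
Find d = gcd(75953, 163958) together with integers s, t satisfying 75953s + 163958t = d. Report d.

Apply Euclid's algorithm to 163958 and 75953:
163958 = 2×75953 + 12052
75953 = 6×12052 + 3641
12052 = 3×3641 + 1129
3641 = 3×1129 + 254
1129 = 4×254 + 113
254 = 2×113 + 28
113 = 4×28 + 1
28 = 28×1 + 0
gcd(75953, 163958) = 1.
Express as a combination:
1 = 113 − 4·28
1 = −4·254 + 9·113
1 = 9·1129 − 40·254
1 = −40·3641 + 129·1129
1 = 129·12052 − 427·3641
1 = −427·75953 + 2691·12052
1 = 2691·163958 − 5809·75953
So 1 = (2691)·163958 + (-5809)·75953.

1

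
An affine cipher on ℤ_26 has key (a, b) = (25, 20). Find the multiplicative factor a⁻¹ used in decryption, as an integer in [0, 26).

25

Extended Euclidean algorithm:
26 = 1*25 + 1
25 = 25*1 + 0
Since gcd(25, 26) = 1, back-substitute to write 1 as a combination:
1 = 26 − 25
So 25·(-1) ≡ 1 (mod 26), and -1 ≡ 25 (mod 26).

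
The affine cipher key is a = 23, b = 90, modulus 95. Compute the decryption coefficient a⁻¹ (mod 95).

62

Run Euclid on (95, 23):
95 = 4·23 + 3
23 = 7·3 + 2
3 = 1·2 + 1
2 = 2·1 + 0
The gcd is 1. Working backward:
1 = 3 − 2
1 = −23 + 8·3
1 = 8·95 − 33·23
So 23·(-33) ≡ 1 (mod 95), and -33 ≡ 62 (mod 95).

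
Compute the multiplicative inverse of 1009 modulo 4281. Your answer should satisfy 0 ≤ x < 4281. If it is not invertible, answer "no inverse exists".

2953

Apply the Euclidean algorithm to 4281 and 1009:
4281 = 4·1009 + 245
1009 = 4·245 + 29
245 = 8·29 + 13
29 = 2·13 + 3
13 = 4·3 + 1
3 = 3·1 + 0
gcd = 1, so the inverse exists. Back-substitute:
1 = 13 − 4·3
1 = −4·29 + 9·13
1 = 9·245 − 76·29
1 = −76·1009 + 313·245
1 = 313·4281 − 1328·1009
Thus 1009·(-1328) ≡ 1 (mod 4281); reducing, -1328 mod 4281 = 2953.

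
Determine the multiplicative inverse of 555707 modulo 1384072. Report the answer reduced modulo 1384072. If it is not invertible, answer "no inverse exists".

Run Euclid on (1384072, 555707):
1384072 = 2×555707 + 272658
555707 = 2×272658 + 10391
272658 = 26×10391 + 2492
10391 = 4×2492 + 423
2492 = 5×423 + 377
423 = 1×377 + 46
377 = 8×46 + 9
46 = 5×9 + 1
9 = 9×1 + 0
gcd = 1, so the inverse exists. Back-substitute:
1 = 46 − 5·9
1 = −5·377 + 41·46
1 = 41·423 − 46·377
1 = −46·2492 + 271·423
1 = 271·10391 − 1130·2492
1 = −1130·272658 + 29651·10391
1 = 29651·555707 − 60432·272658
1 = −60432·1384072 + 150515·555707
So 555707·150515 ≡ 1 (mod 1384072).

150515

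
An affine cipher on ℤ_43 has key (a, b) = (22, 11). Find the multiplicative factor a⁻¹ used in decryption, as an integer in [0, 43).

2

Run Euclid on (43, 22):
43 = 1*22 + 21
22 = 1*21 + 1
21 = 21*1 + 0
Since gcd(22, 43) = 1, back-substitute to write 1 as a combination:
1 = 22 − 21
1 = −43 + 2·22
So 22·2 ≡ 1 (mod 43).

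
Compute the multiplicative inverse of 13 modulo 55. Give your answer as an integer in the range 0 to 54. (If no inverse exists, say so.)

Apply the Euclidean algorithm to 55 and 13:
55 = 4×13 + 3
13 = 4×3 + 1
3 = 3×1 + 0
The gcd is 1. Working backward:
1 = 13 − 4·3
1 = −4·55 + 17·13
So 13·17 ≡ 1 (mod 55).

17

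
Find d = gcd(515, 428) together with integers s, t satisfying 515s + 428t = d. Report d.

Apply Euclid's algorithm to 515 and 428:
515 = 1·428 + 87
428 = 4·87 + 80
87 = 1·80 + 7
80 = 11·7 + 3
7 = 2·3 + 1
3 = 3·1 + 0
gcd(515, 428) = 1.
Express as a combination:
1 = 7 − 2·3
1 = −2·80 + 23·7
1 = 23·87 − 25·80
1 = −25·428 + 123·87
1 = 123·515 − 148·428
So 1 = (123)·515 + (-148)·428.

1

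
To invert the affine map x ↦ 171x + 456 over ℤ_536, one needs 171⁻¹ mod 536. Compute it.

163

gcd(536, 171) by repeated division:
536 = 3·171 + 23
171 = 7·23 + 10
23 = 2·10 + 3
10 = 3·3 + 1
3 = 3·1 + 0
The gcd is 1. Working backward:
1 = 10 − 3·3
1 = −3·23 + 7·10
1 = 7·171 − 52·23
1 = −52·536 + 163·171
So 171·163 ≡ 1 (mod 536).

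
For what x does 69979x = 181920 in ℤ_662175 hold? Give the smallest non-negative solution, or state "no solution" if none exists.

First find gcd(69979, 662175):
662175 = 9×69979 + 32364
69979 = 2×32364 + 5251
32364 = 6×5251 + 858
5251 = 6×858 + 103
858 = 8×103 + 34
103 = 3×34 + 1
34 = 34×1 + 0
gcd = 1, so a unique solution mod 662175 exists.
Back-substitute for the Bézout coefficients:
1 = 103 − 3·34
1 = −3·858 + 25·103
1 = 25·5251 − 153·858
1 = −153·32364 + 943·5251
1 = 943·69979 − 2039·32364
1 = −2039·662175 + 19294·69979
So 69979·(19294) ≡ 1 (mod 662175), giving 69979⁻¹ ≡ 19294.
x ≡ 69979⁻¹·181920 ≡ 19294·181920 ≡ 436980 (mod 662175).

436980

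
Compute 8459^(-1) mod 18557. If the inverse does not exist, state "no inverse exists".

Euclidean algorithm on 18557, 8459:
18557 = 2×8459 + 1639
8459 = 5×1639 + 264
1639 = 6×264 + 55
264 = 4×55 + 44
55 = 1×44 + 11
44 = 4×11 + 0
The gcd is 11, not 1, hence no inverse exists.

no inverse exists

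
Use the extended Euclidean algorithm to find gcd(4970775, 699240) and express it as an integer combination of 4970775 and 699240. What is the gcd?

Euclidean algorithm:
4970775 = 7×699240 + 76095
699240 = 9×76095 + 14385
76095 = 5×14385 + 4170
14385 = 3×4170 + 1875
4170 = 2×1875 + 420
1875 = 4×420 + 195
420 = 2×195 + 30
195 = 6×30 + 15
30 = 2×15 + 0
gcd(4970775, 699240) = 15.
Working backward:
15 = 195 − 6·30
15 = −6·420 + 13·195
15 = 13·1875 − 58·420
15 = −58·4170 + 129·1875
15 = 129·14385 − 445·4170
15 = −445·76095 + 2354·14385
15 = 2354·699240 − 21631·76095
15 = −21631·4970775 + 153771·699240
So 15 = (-21631)·4970775 + (153771)·699240.

15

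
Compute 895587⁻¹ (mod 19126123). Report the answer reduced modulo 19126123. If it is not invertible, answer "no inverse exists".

16158477

Extended Euclidean algorithm:
19126123 = 21×895587 + 318796
895587 = 2×318796 + 257995
318796 = 1×257995 + 60801
257995 = 4×60801 + 14791
60801 = 4×14791 + 1637
14791 = 9×1637 + 58
1637 = 28×58 + 13
58 = 4×13 + 6
13 = 2×6 + 1
6 = 6×1 + 0
Since gcd(895587, 19126123) = 1, back-substitute to write 1 as a combination:
1 = 13 − 2·6
1 = −2·58 + 9·13
1 = 9·1637 − 254·58
1 = −254·14791 + 2295·1637
1 = 2295·60801 − 9434·14791
1 = −9434·257995 + 40031·60801
1 = 40031·318796 − 49465·257995
1 = −49465·895587 + 138961·318796
1 = 138961·19126123 − 2967646·895587
So 895587·(-2967646) ≡ 1 (mod 19126123), and -2967646 ≡ 16158477 (mod 19126123).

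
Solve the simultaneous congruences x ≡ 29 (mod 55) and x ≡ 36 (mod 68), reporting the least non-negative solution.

Write x = 29 + 55·k. Then 55·k ≡ 36 − 29 ≡ 7 (mod 68).
Need 55⁻¹ mod 68. Extended Euclid on (68, 55):
68 = 1×55 + 13
55 = 4×13 + 3
13 = 4×3 + 1
3 = 3×1 + 0
Back-substitute:
1 = 13 − 4·3
1 = −4·55 + 17·13
1 = 17·68 − 21·55
55⁻¹ ≡ 47 (mod 68), so k ≡ 47·7 ≡ 57 (mod 68).
x = 29 + 55·57 = 3164.

3164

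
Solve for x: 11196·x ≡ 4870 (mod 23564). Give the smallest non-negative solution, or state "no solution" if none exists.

no solution

gcd(11196, 23564):
23564 = 2·11196 + 1172
11196 = 9·1172 + 648
1172 = 1·648 + 524
648 = 1·524 + 124
524 = 4·124 + 28
124 = 4·28 + 12
28 = 2·12 + 4
12 = 3·4 + 0
gcd = 4, but 4 ∤ 4870, so the congruence has no solution.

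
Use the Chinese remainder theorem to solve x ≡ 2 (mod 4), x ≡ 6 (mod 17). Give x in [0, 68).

6

Write x = 2 + 4·k. Then 4·k ≡ 6 − 2 ≡ 4 (mod 17).
Need 4⁻¹ mod 17. Extended Euclid on (17, 4):
17 = 4·4 + 1
4 = 4·1 + 0
Back-substitute:
1 = 17 − 4·4
4⁻¹ ≡ 13 (mod 17), so k ≡ 13·4 ≡ 1 (mod 17).
x = 2 + 4·1 = 6.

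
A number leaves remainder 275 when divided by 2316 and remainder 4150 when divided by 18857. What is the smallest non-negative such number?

5755535

Write x = 275 + 2316·k. Then 2316·k ≡ 4150 − 275 ≡ 3875 (mod 18857).
Need 2316⁻¹ mod 18857. Extended Euclid on (18857, 2316):
18857 = 8*2316 + 329
2316 = 7*329 + 13
329 = 25*13 + 4
13 = 3*4 + 1
4 = 4*1 + 0
Back-substitute:
1 = 13 − 3·4
1 = −3·329 + 76·13
1 = 76·2316 − 535·329
1 = −535·18857 + 4356·2316
2316⁻¹ ≡ 4356 (mod 18857), so k ≡ 4356·3875 ≡ 2485 (mod 18857).
x = 275 + 2316·2485 = 5755535.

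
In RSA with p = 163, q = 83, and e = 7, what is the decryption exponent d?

7591

φ(n) = (p−1)(q−1) = 162·82 = 13284.
Need d with 7·d ≡ 1 (mod 13284). Apply the extended Euclidean algorithm:
13284 = 1897·7 + 5
7 = 1·5 + 2
5 = 2·2 + 1
2 = 2·1 + 0
Back-substitute:
1 = 5 − 2·2
1 = −2·7 + 3·5
1 = 3·13284 − 5693·7
So 7·(-5693) ≡ 1 (mod 13284), hence d ≡ -5693 ≡ 7591 (mod 13284).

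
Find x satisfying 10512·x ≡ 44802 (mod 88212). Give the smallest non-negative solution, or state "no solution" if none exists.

no solution

gcd(10512, 88212):
88212 = 8·10512 + 4116
10512 = 2·4116 + 2280
4116 = 1·2280 + 1836
2280 = 1·1836 + 444
1836 = 4·444 + 60
444 = 7·60 + 24
60 = 2·24 + 12
24 = 2·12 + 0
gcd = 12, but 12 ∤ 44802, so the congruence has no solution.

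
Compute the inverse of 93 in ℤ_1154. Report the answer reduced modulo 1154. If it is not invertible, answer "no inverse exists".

273

Extended Euclidean algorithm:
1154 = 12×93 + 38
93 = 2×38 + 17
38 = 2×17 + 4
17 = 4×4 + 1
4 = 4×1 + 0
The gcd is 1. Working backward:
1 = 17 − 4·4
1 = −4·38 + 9·17
1 = 9·93 − 22·38
1 = −22·1154 + 273·93
So 93·273 ≡ 1 (mod 1154).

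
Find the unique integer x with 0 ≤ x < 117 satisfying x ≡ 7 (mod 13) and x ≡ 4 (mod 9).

Write x = 7 + 13·k. Then 13·k ≡ 4 − 7 ≡ 6 (mod 9).
Need 13⁻¹ mod 9. Extended Euclid on (9, 4):
9 = 2·4 + 1
4 = 4·1 + 0
Back-substitute:
1 = 9 − 2·4
13⁻¹ ≡ 7 (mod 9), so k ≡ 7·6 ≡ 6 (mod 9).
x = 7 + 13·6 = 85.

85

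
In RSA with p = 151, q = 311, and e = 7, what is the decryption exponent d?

φ(n) = (p−1)(q−1) = 150·310 = 46500.
Need d with 7·d ≡ 1 (mod 46500). Apply the extended Euclidean algorithm:
46500 = 6642×7 + 6
7 = 1×6 + 1
6 = 6×1 + 0
Back-substitute:
1 = 7 − 6
1 = −46500 + 6643·7
So 7·6643 ≡ 1 (mod 46500), hence d = 6643.

6643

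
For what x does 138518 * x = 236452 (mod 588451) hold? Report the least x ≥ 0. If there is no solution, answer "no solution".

First find gcd(138518, 588451):
588451 = 4×138518 + 34379
138518 = 4×34379 + 1002
34379 = 34×1002 + 311
1002 = 3×311 + 69
311 = 4×69 + 35
69 = 1×35 + 34
35 = 1×34 + 1
34 = 34×1 + 0
gcd = 1, so a unique solution mod 588451 exists.
Back-substitute for the Bézout coefficients:
1 = 35 − 34
1 = −69 + 2·35
1 = 2·311 − 9·69
1 = −9·1002 + 29·311
1 = 29·34379 − 995·1002
1 = −995·138518 + 4009·34379
1 = 4009·588451 − 17031·138518
So 138518·(-17031) ≡ 1 (mod 588451), giving 138518⁻¹ ≡ 571420.
x ≡ 138518⁻¹·236452 ≡ 571420·236452 ≡ 344632 (mod 588451).

344632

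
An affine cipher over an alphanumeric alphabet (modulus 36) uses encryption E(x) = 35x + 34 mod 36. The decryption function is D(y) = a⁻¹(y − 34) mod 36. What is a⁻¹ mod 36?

35

gcd(36, 35) by repeated division:
36 = 1*35 + 1
35 = 35*1 + 0
gcd = 1, so the inverse exists. Back-substitute:
1 = 36 − 35
Thus 35·(-1) ≡ 1 (mod 36); reducing, -1 mod 36 = 35.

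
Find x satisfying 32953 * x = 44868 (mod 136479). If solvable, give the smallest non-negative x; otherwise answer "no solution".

First find gcd(32953, 136479):
136479 = 4*32953 + 4667
32953 = 7*4667 + 284
4667 = 16*284 + 123
284 = 2*123 + 38
123 = 3*38 + 9
38 = 4*9 + 2
9 = 4*2 + 1
2 = 2*1 + 0
gcd = 1, so a unique solution mod 136479 exists.
Back-substitute for the Bézout coefficients:
1 = 9 − 4·2
1 = −4·38 + 17·9
1 = 17·123 − 55·38
1 = −55·284 + 127·123
1 = 127·4667 − 2087·284
1 = −2087·32953 + 14736·4667
1 = 14736·136479 − 61031·32953
So 32953·(-61031) ≡ 1 (mod 136479), giving 32953⁻¹ ≡ 75448.
x ≡ 32953⁻¹·44868 ≡ 75448·44868 ≡ 112227 (mod 136479).

112227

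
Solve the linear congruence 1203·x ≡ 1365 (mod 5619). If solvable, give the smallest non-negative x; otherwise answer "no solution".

599

First find gcd(1203, 5619):
5619 = 4·1203 + 807
1203 = 1·807 + 396
807 = 2·396 + 15
396 = 26·15 + 6
15 = 2·6 + 3
6 = 2·3 + 0
gcd = 3 and 3 | 1365, so solutions exist. Divide through by 3: 401x ≡ 455 (mod 1873).
Now find 401⁻¹ mod 1873:
1873 = 4*401 + 269
401 = 1*269 + 132
269 = 2*132 + 5
132 = 26*5 + 2
5 = 2*2 + 1
2 = 2*1 + 0
Back-substitute:
1 = 5 − 2·2
1 = −2·132 + 53·5
1 = 53·269 − 108·132
1 = −108·401 + 161·269
1 = 161·1873 − 752·401
So 401·(-752) ≡ 1 (mod 1873), i.e. 401⁻¹ ≡ 1121.
Then x ≡ 1121·455 ≡ 599 (mod 1873); the smallest non-negative solution is x = 599.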